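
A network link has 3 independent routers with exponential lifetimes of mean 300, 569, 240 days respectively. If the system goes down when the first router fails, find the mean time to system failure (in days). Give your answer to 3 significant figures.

The first failure time is exponential with rate Σλ_i = 1/300 + 1/569 + 1/240 = 0.00925747 per day.
E[min] = 1/Σλ = 1/0.00925747 = 108.021 days.

108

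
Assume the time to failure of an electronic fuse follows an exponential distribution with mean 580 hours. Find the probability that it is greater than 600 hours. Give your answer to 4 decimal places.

0.3554

The rate is λ = 1/580 = 0.00172414 per hour.
P(X > 600) = e^(−λ·600) = e^(−1.0345) ≈ 0.3554.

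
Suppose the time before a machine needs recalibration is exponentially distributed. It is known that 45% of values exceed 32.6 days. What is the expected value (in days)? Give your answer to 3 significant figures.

40.8

e^(−λ·32.6) = 0.45 ⇒ λ = −ln(0.45)/32.6 = 0.0244941.
Mean = 1/λ = 40.8262 days.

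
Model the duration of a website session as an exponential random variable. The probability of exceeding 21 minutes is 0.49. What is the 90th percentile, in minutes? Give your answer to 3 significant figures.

e^(−λ·21) = 0.49 ⇒ λ = −ln(0.49)/21 = 0.033969.
90th percentile: 1 − e^(−λt) = 0.9, t = −ln(0.1)/λ = 67.7848 minutes.

67.8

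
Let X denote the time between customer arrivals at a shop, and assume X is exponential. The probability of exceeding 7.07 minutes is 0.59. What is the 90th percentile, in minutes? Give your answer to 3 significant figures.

30.9

e^(−λ·7.07) = 0.59 ⇒ λ = −ln(0.59)/7.07 = 0.0746298.
90th percentile: 1 − e^(−λt) = 0.9, t = −ln(0.1)/λ = 30.8534 minutes.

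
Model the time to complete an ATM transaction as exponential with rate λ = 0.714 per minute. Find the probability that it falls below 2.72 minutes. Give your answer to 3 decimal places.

P(X ≤ 2.72) = 1 − e^(−λ·2.72) = 1 − e^(−1.9421) ≈ 0.857.

0.857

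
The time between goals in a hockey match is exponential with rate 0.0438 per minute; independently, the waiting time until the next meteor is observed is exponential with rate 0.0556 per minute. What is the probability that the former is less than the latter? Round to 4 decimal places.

0.4406

λ_1 = 0.0438, λ_2 = 0.0556.
For independent exponentials, P(the former < the latter) = λ_1/(λ_1+λ_2) = 0.0438/0.0994 ≈ 0.4406.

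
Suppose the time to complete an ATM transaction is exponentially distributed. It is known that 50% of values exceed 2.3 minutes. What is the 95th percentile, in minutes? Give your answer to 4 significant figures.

e^(−λ·2.3) = 0.50 ⇒ λ = −ln(0.50)/2.3 = 0.301368.
95th percentile: 1 − e^(−λt) = 0.95, t = −ln(0.05)/λ = 9.94043 minutes.

9.940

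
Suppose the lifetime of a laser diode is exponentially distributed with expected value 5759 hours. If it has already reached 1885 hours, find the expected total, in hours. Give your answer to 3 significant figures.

7640

The rate is λ = 1/5759 = 0.000173641 per hour.
By memorylessness, E[X | X > 1885] = 1885 + 1/λ = 1885 + 5759 = 7644 hours.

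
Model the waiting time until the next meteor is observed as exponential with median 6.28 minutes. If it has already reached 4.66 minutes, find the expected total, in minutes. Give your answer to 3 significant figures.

For an exponential, median = ln(2)/λ, so λ = ln 2 / 6.28 = 0.110374 per minute.
By memorylessness, E[X | X > 4.66] = 4.66 + 1/λ = 4.66 + 9.06012 = 13.7201 minutes.

13.7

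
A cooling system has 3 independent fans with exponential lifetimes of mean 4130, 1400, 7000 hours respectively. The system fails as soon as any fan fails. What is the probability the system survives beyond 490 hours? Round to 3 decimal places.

The first failure time is exponential with rate Σλ_i = 1/4130 + 1/1400 + 1/7000 = 0.00109927 per hour.
P(min > 490) = e^(−0.00109927·490) = e^(−0.53864) ≈ 0.584.

0.584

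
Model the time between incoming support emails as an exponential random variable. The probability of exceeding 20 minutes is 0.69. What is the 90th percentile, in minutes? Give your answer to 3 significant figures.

124

e^(−λ·20) = 0.69 ⇒ λ = −ln(0.69)/20 = 0.0185532.
90th percentile: 1 − e^(−λt) = 0.9, t = −ln(0.1)/λ = 124.107 minutes.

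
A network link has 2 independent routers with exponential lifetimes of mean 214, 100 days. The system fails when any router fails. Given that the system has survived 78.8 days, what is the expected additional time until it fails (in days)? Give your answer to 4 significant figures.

68.15

First-failure rate Σλ = 1/214 + 1/100 = 0.0146729.
By memorylessness the expected residual is 1/Σλ = 68.1529 days, regardless of the 78.8 already elapsed.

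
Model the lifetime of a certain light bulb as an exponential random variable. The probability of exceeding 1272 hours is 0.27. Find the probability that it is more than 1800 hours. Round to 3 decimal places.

e^(−λ·1272) = 0.27 ⇒ λ = −ln(0.27)/1272 = 0.00102935.
P(X > 1800) = e^(−0.00102935·1800) = e^(−1.8528) ≈ 0.157.

0.157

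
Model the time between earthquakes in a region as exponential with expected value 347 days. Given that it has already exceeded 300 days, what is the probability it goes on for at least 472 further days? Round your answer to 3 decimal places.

0.257

The rate is λ = 1/347 = 0.00288184 per day.
P(X > s+t | X > s) = e^(−λ(s+t))/e^(−λs) = e^(−λt), independent of s = 300.
P(X > 472) = e^(−1.3602) ≈ 0.257.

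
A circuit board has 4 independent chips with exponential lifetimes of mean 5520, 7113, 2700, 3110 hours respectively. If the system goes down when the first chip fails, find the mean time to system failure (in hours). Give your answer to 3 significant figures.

987

The first failure time is exponential with rate Σλ_i = 1/5520 + 1/7113 + 1/2700 + 1/3110 = 0.00101366 per hour.
E[min] = 1/Σλ = 1/0.00101366 = 986.523 hours.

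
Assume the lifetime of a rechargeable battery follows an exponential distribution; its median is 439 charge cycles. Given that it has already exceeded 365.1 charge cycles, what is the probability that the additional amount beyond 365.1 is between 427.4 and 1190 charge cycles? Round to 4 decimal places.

0.3565

For an exponential, median = ln(2)/λ, so λ = ln 2 / 439 = 0.00157892 per charge cycle.
Memoryless: the residual past 365.1 is again Exp(λ).
P(427.4 < residual < 1190) = e^(−λ·427.4) − e^(−λ·1190) = 0.50924 − 0.15276 ≈ 0.3565.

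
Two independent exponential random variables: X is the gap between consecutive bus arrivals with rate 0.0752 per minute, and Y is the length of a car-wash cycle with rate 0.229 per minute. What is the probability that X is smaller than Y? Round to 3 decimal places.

0.247

λ_1 = 0.0752, λ_2 = 0.229.
For independent exponentials, P(X < Y) = λ_1/(λ_1+λ_2) = 0.0752/0.3042 ≈ 0.247.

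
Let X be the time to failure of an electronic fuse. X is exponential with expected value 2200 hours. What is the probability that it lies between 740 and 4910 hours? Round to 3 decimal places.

The rate is λ = 1/2200 = 0.000454545 per hour.
P(740 < X < 4910) = e^(−λ·740) − e^(−λ·4910) = 0.71436 − 0.10733 ≈ 0.607.

0.607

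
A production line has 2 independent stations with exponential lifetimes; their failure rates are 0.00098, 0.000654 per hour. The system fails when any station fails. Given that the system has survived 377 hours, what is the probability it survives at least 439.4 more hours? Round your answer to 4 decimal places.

Time to first failure ~ Exp(Σλ) with Σλ = 0.001634.
By memorylessness, P(T > 377+439.4 | T > 377) = P(T > 439.4) = e^(−0.001634·439.4) ≈ 0.4877.

0.4877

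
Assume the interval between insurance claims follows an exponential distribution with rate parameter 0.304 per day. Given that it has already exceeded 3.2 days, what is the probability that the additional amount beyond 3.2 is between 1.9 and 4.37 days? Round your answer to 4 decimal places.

Memoryless: the residual past 3.2 is again Exp(λ).
P(1.9 < residual < 4.37) = e^(−λ·1.9) − e^(−λ·4.37) = 0.56124 − 0.26488 ≈ 0.2964.

0.2964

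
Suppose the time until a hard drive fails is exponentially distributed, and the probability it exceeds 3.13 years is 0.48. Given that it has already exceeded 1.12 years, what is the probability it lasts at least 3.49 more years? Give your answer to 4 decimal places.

0.4411

From e^(−λ·3.13) = 0.48, λ = −ln(0.48)/3.13 = 0.234495.
Memoryless: P(X > 1.12+3.49 | X > 1.12) = P(X > 3.49) = e^(−0.234495·3.49) ≈ 0.4411.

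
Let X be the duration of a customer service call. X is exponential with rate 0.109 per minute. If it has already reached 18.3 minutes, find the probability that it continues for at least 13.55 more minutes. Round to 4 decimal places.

0.2283

The exponential is memoryless, so the remaining time is again Exp(λ): the condition X > 18.3 is irrelevant.
P(X > 13.55) = e^(−1.4769) ≈ 0.2283.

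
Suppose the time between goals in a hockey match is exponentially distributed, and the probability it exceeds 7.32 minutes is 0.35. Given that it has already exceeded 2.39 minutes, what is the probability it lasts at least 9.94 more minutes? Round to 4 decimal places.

0.2404

From e^(−λ·7.32) = 0.35, λ = −ln(0.35)/7.32 = 0.143418.
Memoryless: P(X > 2.39+9.94 | X > 2.39) = P(X > 9.94) = e^(−0.143418·9.94) ≈ 0.2404.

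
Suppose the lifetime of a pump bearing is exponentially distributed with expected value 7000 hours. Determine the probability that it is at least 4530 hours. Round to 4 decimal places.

0.5235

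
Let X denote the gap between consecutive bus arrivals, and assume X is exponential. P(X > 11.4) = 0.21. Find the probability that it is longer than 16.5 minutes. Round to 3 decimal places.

e^(−λ·11.4) = 0.21 ⇒ λ = −ln(0.21)/11.4 = 0.136899.
P(X > 16.5) = e^(−0.136899·16.5) = e^(−2.2588) ≈ 0.104.

0.104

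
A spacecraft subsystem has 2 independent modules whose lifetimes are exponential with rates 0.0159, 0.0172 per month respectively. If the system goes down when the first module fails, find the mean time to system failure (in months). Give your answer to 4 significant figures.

30.21

The time to first failure is exponential with rate Σλ = 0.0159 + 0.0172 = 0.0331.
E[min] = 1/Σλ = 1/0.0331 = 30.2115 months.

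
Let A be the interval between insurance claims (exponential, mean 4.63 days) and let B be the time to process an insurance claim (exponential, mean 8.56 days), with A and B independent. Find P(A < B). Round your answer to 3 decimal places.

λ_1 = 1/4.63 = 0.215983, λ_2 = 1/8.56 = 0.116822.
For independent exponentials, P(A < B) = λ_1/(λ_1+λ_2) = 0.215983/0.332805 ≈ 0.649.

0.649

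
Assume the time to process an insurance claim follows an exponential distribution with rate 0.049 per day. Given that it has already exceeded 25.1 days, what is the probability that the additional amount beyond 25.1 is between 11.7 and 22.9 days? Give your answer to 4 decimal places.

Memoryless: the residual past 25.1 is again Exp(λ).
P(11.7 < residual < 22.9) = e^(−λ·11.7) − e^(−λ·22.9) = 0.56366 − 0.32560 ≈ 0.2381.

0.2381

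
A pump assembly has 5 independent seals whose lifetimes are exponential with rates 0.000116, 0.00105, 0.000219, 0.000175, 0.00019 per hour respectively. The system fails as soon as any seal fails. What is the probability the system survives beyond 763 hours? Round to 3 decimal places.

The time to first failure is exponential with rate Σλ = 0.000116 + 0.00105 + 0.000219 + 0.000175 + 0.00019 = 0.00175.
P(min > 763) = e^(−0.00175·763) = e^(−1.3353) ≈ 0.263.

0.263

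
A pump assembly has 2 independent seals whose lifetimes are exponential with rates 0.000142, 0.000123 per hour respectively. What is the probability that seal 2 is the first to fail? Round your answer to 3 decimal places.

0.464

The time to first failure is exponential with rate Σλ = 0.000142 + 0.000123 = 0.000265.
P(seal 2 first) = λ_2/Σλ = 0.000123/0.000265 ≈ 0.464.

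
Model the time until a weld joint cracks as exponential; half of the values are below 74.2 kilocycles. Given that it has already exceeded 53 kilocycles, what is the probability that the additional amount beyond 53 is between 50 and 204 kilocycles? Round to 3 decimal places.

For an exponential, median = ln(2)/λ, so λ = ln 2 / 74.2 = 0.00934161 per kilocycle.
Memoryless: the residual past 53 is again Exp(λ).
P(50 < residual < 204) = e^(−λ·50) − e^(−λ·204) = 0.62683 − 0.14872 ≈ 0.478.

0.478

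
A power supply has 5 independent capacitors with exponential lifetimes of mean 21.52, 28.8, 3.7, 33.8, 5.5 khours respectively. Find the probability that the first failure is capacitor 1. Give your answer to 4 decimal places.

Rates: λ_i = 1/mean_i → 0.0464684, 0.0347222, 0.27027, 0.0295858, 0.181818; Σλ = 0.562865.
P(capacitor 1 first) = λ_1/Σλ = 0.0464684/0.562865 ≈ 0.0826.

0.0826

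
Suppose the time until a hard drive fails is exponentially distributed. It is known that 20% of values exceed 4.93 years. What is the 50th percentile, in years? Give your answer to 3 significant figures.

e^(−λ·4.93) = 0.20 ⇒ λ = −ln(0.20)/4.93 = 0.326458.
50th percentile: 1 − e^(−λt) = 0.5, t = −ln(0.5)/λ = 2.12324 years.

2.12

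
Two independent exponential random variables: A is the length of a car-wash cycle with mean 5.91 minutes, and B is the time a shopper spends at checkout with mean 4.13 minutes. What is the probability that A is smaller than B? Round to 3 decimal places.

λ_1 = 1/5.91 = 0.169205, λ_2 = 1/4.13 = 0.242131.
For independent exponentials, P(A < B) = λ_1/(λ_1+λ_2) = 0.169205/0.411335 ≈ 0.411.

0.411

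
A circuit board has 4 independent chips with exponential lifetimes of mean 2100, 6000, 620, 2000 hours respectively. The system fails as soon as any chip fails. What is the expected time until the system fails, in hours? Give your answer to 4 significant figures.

362.9

The first failure time is exponential with rate Σλ_i = 1/2100 + 1/6000 + 1/620 + 1/2000 = 0.00275576 per hour.
E[min] = 1/Σλ = 1/0.00275576 = 362.876 hours.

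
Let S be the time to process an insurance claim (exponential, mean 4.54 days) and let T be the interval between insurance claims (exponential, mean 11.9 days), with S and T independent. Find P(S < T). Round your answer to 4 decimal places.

0.7238

λ_1 = 1/4.54 = 0.220264, λ_2 = 1/11.9 = 0.0840336.
For independent exponentials, P(S < T) = λ_1/(λ_1+λ_2) = 0.220264/0.304298 ≈ 0.7238.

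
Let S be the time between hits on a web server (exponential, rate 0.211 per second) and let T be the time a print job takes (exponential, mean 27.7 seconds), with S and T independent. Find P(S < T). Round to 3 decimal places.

0.854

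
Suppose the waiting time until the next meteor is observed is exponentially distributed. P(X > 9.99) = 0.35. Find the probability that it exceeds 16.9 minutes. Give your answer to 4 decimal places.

e^(−λ·9.99) = 0.35 ⇒ λ = −ln(0.35)/9.99 = 0.105087.
P(X > 16.9) = e^(−0.105087·16.9) = e^(−1.776) ≈ 0.1693.

0.1693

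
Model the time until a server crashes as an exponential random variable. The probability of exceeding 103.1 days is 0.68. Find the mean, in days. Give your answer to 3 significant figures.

267

e^(−λ·103.1) = 0.68 ⇒ λ = −ln(0.68)/103.1 = 0.00374066.
Mean = 1/λ = 267.332 days.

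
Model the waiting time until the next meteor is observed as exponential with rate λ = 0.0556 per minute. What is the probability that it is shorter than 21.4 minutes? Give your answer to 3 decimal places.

0.696

P(X ≤ 21.4) = 1 − e^(−λ·21.4) = 1 − e^(−1.1898) ≈ 0.696.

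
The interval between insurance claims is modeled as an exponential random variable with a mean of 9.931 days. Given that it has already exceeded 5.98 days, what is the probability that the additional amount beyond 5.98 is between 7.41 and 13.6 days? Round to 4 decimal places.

The rate is λ = 1/9.931 = 0.100695 per day.
Memoryless: the residual past 5.98 is again Exp(λ).
P(7.41 < residual < 13.6) = e^(−λ·7.41) − e^(−λ·13.6) = 0.47419 − 0.25425 ≈ 0.2199.

0.2199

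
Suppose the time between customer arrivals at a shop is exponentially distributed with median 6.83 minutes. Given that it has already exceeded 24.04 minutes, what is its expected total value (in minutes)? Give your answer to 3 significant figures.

For an exponential, median = ln(2)/λ, so λ = ln 2 / 6.83 = 0.101486 per minute.
By memorylessness, E[X | X > 24.04] = 24.04 + 1/λ = 24.04 + 9.85361 = 33.8936 minutes.

33.9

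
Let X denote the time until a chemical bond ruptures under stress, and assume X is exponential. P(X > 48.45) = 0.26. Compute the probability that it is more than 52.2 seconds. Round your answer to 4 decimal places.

e^(−λ·48.45) = 0.26 ⇒ λ = −ln(0.26)/48.45 = 0.0278034.
P(X > 52.2) = e^(−0.0278034·52.2) = e^(−1.4513) ≈ 0.2343.

0.2343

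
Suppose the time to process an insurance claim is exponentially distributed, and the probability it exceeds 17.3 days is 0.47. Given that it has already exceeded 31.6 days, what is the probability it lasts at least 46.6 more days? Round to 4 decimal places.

0.1308

From e^(−λ·17.3) = 0.47, λ = −ln(0.47)/17.3 = 0.0436429.
Memoryless: P(X > 31.6+46.6 | X > 31.6) = P(X > 46.6) = e^(−0.0436429·46.6) ≈ 0.1308.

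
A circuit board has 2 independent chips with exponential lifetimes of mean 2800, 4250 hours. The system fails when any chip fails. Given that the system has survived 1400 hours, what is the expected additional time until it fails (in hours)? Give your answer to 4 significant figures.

1688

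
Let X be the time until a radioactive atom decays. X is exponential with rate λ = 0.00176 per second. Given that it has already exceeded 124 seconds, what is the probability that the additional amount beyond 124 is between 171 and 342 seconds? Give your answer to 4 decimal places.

Memoryless: the residual past 124 is again Exp(λ).
P(171 < residual < 342) = e^(−λ·171) − e^(−λ·342) = 0.74011 − 0.54776 ≈ 0.1923.

0.1923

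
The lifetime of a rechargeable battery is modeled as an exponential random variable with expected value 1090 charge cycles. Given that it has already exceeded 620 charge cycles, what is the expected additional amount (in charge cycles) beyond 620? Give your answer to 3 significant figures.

The rate is λ = 1/1090 = 0.000917431 per charge cycle.
By memorylessness, the remaining amount past any threshold is again Exp(λ) with mean 1/λ = 1090 charge cycles.

1090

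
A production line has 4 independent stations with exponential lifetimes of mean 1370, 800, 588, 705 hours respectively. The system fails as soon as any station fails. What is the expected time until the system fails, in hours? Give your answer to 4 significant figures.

The first failure time is exponential with rate Σλ_i = 1/1370 + 1/800 + 1/588 + 1/705 = 0.00509905 per hour.
E[min] = 1/Σλ = 1/0.00509905 = 196.115 hours.

196.1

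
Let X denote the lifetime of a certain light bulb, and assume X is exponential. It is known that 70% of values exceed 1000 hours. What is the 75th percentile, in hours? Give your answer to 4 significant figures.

e^(−λ·1000) = 0.70 ⇒ λ = −ln(0.70)/1000 = 0.000356675.
75th percentile: 1 − e^(−λt) = 0.75, t = −ln(0.25)/λ = 3886.72 hours.

3887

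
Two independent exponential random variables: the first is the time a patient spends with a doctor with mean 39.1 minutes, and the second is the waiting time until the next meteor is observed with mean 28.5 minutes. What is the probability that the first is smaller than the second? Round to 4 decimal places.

λ_1 = 1/39.1 = 0.0255754, λ_2 = 1/28.5 = 0.0350877.
For independent exponentials, P(the first < the second) = λ_1/(λ_1+λ_2) = 0.0255754/0.0606632 ≈ 0.4216.

0.4216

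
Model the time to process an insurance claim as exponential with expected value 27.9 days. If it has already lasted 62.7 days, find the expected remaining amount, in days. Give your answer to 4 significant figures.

27.90

The rate is λ = 1/27.9 = 0.0358423 per day.
By memorylessness, the remaining amount past any threshold is again Exp(λ) with mean 1/λ = 27.9 days.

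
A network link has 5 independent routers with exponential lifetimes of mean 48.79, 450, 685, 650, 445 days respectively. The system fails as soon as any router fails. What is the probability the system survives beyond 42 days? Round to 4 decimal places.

0.3090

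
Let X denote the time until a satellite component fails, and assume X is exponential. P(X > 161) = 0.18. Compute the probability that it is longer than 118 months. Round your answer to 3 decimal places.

0.285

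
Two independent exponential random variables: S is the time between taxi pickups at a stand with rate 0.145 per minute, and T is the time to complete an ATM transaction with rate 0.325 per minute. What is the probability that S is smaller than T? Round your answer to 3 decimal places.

0.309

λ_1 = 0.145, λ_2 = 0.325.
For independent exponentials, P(S < T) = λ_1/(λ_1+λ_2) = 0.145/0.47 ≈ 0.309.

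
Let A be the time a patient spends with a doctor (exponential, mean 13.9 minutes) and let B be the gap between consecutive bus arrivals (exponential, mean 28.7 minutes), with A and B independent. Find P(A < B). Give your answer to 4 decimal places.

λ_1 = 1/13.9 = 0.0719424, λ_2 = 1/28.7 = 0.0348432.
For independent exponentials, P(A < B) = λ_1/(λ_1+λ_2) = 0.0719424/0.106786 ≈ 0.6737.

0.6737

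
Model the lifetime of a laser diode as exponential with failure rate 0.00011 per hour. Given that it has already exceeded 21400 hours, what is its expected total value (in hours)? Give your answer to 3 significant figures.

30500

By memorylessness, E[X | X > 21400] = 21400 + 1/λ = 21400 + 9090.91 = 30490.9 hours.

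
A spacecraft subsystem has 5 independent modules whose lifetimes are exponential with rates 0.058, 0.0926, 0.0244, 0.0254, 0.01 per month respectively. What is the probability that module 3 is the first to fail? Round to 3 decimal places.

0.116

The time to first failure is exponential with rate Σλ = 0.058 + 0.0926 + 0.0244 + 0.0254 + 0.01 = 0.2104.
P(module 3 first) = λ_3/Σλ = 0.0244/0.2104 ≈ 0.116.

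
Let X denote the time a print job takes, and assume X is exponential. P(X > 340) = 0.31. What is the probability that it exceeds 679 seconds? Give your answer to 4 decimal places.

e^(−λ·340) = 0.31 ⇒ λ = −ln(0.31)/340 = 0.00344466.
P(X > 679) = e^(−0.00344466·679) = e^(−2.3389) ≈ 0.0964.

0.0964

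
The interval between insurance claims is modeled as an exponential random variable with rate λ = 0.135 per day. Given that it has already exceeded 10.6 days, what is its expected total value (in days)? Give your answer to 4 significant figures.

By memorylessness, E[X | X > 10.6] = 10.6 + 1/λ = 10.6 + 7.40741 = 18.0074 days.

18.01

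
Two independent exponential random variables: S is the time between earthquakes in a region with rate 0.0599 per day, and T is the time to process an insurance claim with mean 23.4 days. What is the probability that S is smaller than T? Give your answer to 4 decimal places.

λ_1 = 0.0599, λ_2 = 1/23.4 = 0.042735.
For independent exponentials, P(S < T) = λ_1/(λ_1+λ_2) = 0.0599/0.102635 ≈ 0.5836.

0.5836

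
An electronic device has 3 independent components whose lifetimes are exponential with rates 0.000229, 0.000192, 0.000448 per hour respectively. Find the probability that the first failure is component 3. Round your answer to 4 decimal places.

The time to first failure is exponential with rate Σλ = 0.000229 + 0.000192 + 0.000448 = 0.000869.
P(component 3 first) = λ_3/Σλ = 0.000448/0.000869 ≈ 0.5155.

0.5155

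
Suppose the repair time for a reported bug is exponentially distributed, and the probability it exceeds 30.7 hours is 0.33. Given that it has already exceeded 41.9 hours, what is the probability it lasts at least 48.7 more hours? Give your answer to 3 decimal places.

From e^(−λ·30.7) = 0.33, λ = −ln(0.33)/30.7 = 0.0361128.
Memoryless: P(X > 41.9+48.7 | X > 41.9) = P(X > 48.7) = e^(−0.0361128·48.7) ≈ 0.172.

0.172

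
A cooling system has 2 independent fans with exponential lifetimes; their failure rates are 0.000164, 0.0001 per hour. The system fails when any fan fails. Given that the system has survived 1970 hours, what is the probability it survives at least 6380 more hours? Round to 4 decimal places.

Time to first failure ~ Exp(Σλ) with Σλ = 0.000264.
By memorylessness, P(T > 1970+6380 | T > 1970) = P(T > 6380) = e^(−0.000264·6380) ≈ 0.1856.

0.1856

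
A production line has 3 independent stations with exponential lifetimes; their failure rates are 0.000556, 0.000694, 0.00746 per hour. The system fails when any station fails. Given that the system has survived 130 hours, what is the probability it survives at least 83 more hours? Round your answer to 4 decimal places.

0.4853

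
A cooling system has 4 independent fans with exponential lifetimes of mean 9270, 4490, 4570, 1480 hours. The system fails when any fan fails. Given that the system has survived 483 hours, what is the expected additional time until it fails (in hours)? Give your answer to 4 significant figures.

816.3

First-failure rate Σλ = 1/9270 + 1/4490 + 1/4570 + 1/1480 = 0.00122509.
By memorylessness the expected residual is 1/Σλ = 816.269 hours, regardless of the 483 already elapsed.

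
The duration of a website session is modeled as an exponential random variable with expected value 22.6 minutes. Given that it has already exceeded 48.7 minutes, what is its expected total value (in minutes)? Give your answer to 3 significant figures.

The rate is λ = 1/22.6 = 0.0442478 per minute.
By memorylessness, E[X | X > 48.7] = 48.7 + 1/λ = 48.7 + 22.6 = 71.3 minutes.

71.3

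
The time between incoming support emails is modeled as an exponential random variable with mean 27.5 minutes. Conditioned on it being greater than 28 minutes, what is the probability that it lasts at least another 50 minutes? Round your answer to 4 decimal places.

0.1623

The rate is λ = 1/27.5 = 0.0363636 per minute.
P(X > s+t | X > s) = e^(−λ(s+t))/e^(−λs) = e^(−λt), independent of s = 28.
P(X > 50) = e^(−1.8182) ≈ 0.1623.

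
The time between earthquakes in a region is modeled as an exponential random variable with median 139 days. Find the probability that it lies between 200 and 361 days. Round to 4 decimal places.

For an exponential, median = ln(2)/λ, so λ = ln 2 / 139 = 0.00498667 per day.
P(200 < X < 361) = e^(−λ·200) − e^(−λ·361) = 0.36886 − 0.16527 ≈ 0.2036.

0.2036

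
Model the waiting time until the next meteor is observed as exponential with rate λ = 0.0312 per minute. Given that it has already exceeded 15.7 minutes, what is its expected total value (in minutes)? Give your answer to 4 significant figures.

47.75

By memorylessness, E[X | X > 15.7] = 15.7 + 1/λ = 15.7 + 32.0513 = 47.7513 minutes.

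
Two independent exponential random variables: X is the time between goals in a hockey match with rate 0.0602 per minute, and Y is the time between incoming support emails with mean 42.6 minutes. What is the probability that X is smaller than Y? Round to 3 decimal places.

0.719

λ_1 = 0.0602, λ_2 = 1/42.6 = 0.0234742.
For independent exponentials, P(X < Y) = λ_1/(λ_1+λ_2) = 0.0602/0.0836742 ≈ 0.719.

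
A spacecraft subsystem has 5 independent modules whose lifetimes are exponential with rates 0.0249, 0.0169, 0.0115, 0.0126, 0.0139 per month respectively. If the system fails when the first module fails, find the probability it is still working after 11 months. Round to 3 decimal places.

0.416

The time to first failure is exponential with rate Σλ = 0.0249 + 0.0169 + 0.0115 + 0.0126 + 0.0139 = 0.0798.
P(min > 11) = e^(−0.0798·11) = e^(−0.8778) ≈ 0.416.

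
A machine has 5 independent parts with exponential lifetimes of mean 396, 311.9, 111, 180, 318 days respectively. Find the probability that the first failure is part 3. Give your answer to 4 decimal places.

Rates: λ_i = 1/mean_i → 0.00252525, 0.00320616, 0.00900901, 0.00555556, 0.00314465; Σλ = 0.0234406.
P(part 3 first) = λ_3/Σλ = 0.00900901/0.0234406 ≈ 0.3843.

0.3843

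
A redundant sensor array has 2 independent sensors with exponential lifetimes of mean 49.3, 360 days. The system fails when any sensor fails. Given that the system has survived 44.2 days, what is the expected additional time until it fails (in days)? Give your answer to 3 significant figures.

43.4

First-failure rate Σλ = 1/49.3 + 1/360 = 0.0230618.
By memorylessness the expected residual is 1/Σλ = 43.3618 days, regardless of the 44.2 already elapsed.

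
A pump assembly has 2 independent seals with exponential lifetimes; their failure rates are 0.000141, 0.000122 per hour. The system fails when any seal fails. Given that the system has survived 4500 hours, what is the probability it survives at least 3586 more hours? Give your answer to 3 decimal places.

Time to first failure ~ Exp(Σλ) with Σλ = 0.000263.
By memorylessness, P(T > 4500+3586 | T > 4500) = P(T > 3586) = e^(−0.000263·3586) ≈ 0.389.

0.389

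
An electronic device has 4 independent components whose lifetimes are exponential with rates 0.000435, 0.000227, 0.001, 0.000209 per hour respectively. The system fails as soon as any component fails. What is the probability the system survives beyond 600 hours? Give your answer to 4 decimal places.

0.3254

The time to first failure is exponential with rate Σλ = 0.000435 + 0.000227 + 0.001 + 0.000209 = 0.001871.
P(min > 600) = e^(−0.001871·600) = e^(−1.1226) ≈ 0.3254.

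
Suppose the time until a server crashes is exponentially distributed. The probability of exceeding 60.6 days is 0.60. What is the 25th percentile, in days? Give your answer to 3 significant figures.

34.1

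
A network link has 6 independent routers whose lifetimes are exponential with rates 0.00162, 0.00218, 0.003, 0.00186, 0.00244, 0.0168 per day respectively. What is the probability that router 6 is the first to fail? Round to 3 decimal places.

The time to first failure is exponential with rate Σλ = 0.00162 + 0.00218 + 0.003 + 0.00186 + 0.00244 + 0.0168 = 0.0279.
P(router 6 first) = λ_6/Σλ = 0.0168/0.0279 ≈ 0.602.

0.602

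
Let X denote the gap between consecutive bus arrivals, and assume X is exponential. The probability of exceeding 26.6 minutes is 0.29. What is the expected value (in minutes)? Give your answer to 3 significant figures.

21.5

e^(−λ·26.6) = 0.29 ⇒ λ = −ln(0.29)/26.6 = 0.0465366.
Mean = 1/λ = 21.4884 minutes.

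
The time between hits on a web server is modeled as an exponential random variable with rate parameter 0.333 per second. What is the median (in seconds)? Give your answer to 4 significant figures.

2.082

Set 1 − e^(−λt) = 0.5, so t = −ln(0.5)/λ = 0.69315/0.333 ≈ 2.08152 seconds.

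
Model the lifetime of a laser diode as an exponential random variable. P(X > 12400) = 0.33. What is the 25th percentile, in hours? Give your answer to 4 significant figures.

e^(−λ·12400) = 0.33 ⇒ λ = −ln(0.33)/12400 = 0.0000894083.
25th percentile: 1 − e^(−λt) = 0.25, t = −ln(0.75)/λ = 3217.62 hours.

3218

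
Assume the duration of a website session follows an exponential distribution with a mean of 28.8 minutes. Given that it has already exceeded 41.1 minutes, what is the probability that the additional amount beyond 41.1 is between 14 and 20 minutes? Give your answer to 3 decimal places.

0.116

The rate is λ = 1/28.8 = 0.0347222 per minute.
Memoryless: the residual past 41.1 is again Exp(λ).
P(14 < residual < 20) = e^(−λ·14) − e^(−λ·20) = 0.61501 − 0.49935 ≈ 0.116.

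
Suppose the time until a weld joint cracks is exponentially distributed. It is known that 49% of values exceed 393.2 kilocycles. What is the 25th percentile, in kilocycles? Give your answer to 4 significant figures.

e^(−λ·393.2) = 0.49 ⇒ λ = −ln(0.49)/393.2 = 0.00181422.
25th percentile: 1 − e^(−λt) = 0.25, t = −ln(0.75)/λ = 158.571 kilocycles.

158.6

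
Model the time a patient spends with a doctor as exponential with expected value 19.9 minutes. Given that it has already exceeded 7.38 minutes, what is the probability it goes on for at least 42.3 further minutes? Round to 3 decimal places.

The rate is λ = 1/19.9 = 0.0502513 per minute.
P(X > s+t | X > s) = e^(−λ(s+t))/e^(−λs) = e^(−λt), independent of s = 7.38.
P(X > 42.3) = e^(−2.1256) ≈ 0.119.

0.119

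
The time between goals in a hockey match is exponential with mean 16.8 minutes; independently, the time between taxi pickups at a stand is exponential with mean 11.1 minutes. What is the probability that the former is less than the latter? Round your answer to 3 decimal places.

λ_1 = 1/16.8 = 0.0595238, λ_2 = 1/11.1 = 0.0900901.
For independent exponentials, P(the former < the latter) = λ_1/(λ_1+λ_2) = 0.0595238/0.149614 ≈ 0.398.

0.398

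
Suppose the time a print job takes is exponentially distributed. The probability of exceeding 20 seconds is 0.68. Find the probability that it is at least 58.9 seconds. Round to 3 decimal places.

0.321

e^(−λ·20) = 0.68 ⇒ λ = −ln(0.68)/20 = 0.0192831.
P(X > 58.9) = e^(−0.0192831·58.9) = e^(−1.1358) ≈ 0.321.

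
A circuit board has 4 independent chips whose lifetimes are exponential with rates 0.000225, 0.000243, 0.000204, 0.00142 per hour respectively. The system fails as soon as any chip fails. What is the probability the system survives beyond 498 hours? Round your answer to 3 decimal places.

0.353

The time to first failure is exponential with rate Σλ = 0.000225 + 0.000243 + 0.000204 + 0.00142 = 0.002092.
P(min > 498) = e^(−0.002092·498) = e^(−1.0418) ≈ 0.353.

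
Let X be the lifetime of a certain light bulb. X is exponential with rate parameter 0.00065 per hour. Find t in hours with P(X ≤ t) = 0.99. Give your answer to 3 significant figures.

7080

Set 1 − e^(−λt) = 0.99, so t = −ln(0.01)/λ = 4.6052/0.00065 ≈ 7084.88 hours.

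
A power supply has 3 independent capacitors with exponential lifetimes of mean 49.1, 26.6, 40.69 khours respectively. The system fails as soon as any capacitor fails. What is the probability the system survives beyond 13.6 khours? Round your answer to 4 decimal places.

0.3255

The first failure time is exponential with rate Σλ_i = 1/49.1 + 1/26.6 + 1/40.69 = 0.0825366 per khour.
P(min > 13.6) = e^(−0.0825366·13.6) = e^(−1.1225) ≈ 0.3255.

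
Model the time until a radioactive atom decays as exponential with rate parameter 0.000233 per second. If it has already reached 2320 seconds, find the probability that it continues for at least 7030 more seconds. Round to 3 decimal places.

By the memoryless property, P(X > 2320+7030 | X > 2320) = P(X > 7030).
P(X > 7030) = e^(−1.638) ≈ 0.194.

0.194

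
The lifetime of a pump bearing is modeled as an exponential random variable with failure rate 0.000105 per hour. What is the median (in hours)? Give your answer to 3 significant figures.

6600

Set 1 − e^(−λt) = 0.5, so t = −ln(0.5)/λ = 0.69315/0.000105 ≈ 6601.4 hours.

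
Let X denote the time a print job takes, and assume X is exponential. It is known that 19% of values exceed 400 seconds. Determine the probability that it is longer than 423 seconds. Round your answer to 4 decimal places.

e^(−λ·400) = 0.19 ⇒ λ = −ln(0.19)/400 = 0.00415183.
P(X > 423) = e^(−0.00415183·423) = e^(−1.7562) ≈ 0.1727.

0.1727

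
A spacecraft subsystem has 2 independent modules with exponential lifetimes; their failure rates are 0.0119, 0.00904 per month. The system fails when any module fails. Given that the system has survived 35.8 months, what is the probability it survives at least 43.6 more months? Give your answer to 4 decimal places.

Time to first failure ~ Exp(Σλ) with Σλ = 0.02094.
By memorylessness, P(T > 35.8+43.6 | T > 35.8) = P(T > 43.6) = e^(−0.02094·43.6) ≈ 0.4013.

0.4013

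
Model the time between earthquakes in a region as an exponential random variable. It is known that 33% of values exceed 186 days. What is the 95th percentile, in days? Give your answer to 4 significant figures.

502.6

e^(−λ·186) = 0.33 ⇒ λ = −ln(0.33)/186 = 0.00596055.
95th percentile: 1 − e^(−λt) = 0.95, t = −ln(0.05)/λ = 502.593 days.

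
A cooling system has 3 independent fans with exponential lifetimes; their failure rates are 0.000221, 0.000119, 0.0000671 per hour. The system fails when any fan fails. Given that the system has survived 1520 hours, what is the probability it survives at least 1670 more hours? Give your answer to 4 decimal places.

0.5067

Time to first failure ~ Exp(Σλ) with Σλ = 0.0004071.
By memorylessness, P(T > 1520+1670 | T > 1520) = P(T > 1670) = e^(−0.0004071·1670) ≈ 0.5067.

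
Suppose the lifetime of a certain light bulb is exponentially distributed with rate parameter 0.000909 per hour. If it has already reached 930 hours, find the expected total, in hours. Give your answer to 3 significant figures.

2030

By memorylessness, E[X | X > 930] = 930 + 1/λ = 930 + 1100.11 = 2030.11 hours.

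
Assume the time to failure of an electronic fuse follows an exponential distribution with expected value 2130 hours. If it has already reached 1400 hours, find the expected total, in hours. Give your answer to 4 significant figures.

The rate is λ = 1/2130 = 0.000469484 per hour.
By memorylessness, E[X | X > 1400] = 1400 + 1/λ = 1400 + 2130 = 3530 hours.

3530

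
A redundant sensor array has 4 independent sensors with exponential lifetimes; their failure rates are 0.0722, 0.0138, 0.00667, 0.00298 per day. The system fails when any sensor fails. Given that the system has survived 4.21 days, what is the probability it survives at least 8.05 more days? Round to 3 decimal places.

0.463

Time to first failure ~ Exp(Σλ) with Σλ = 0.09565.
By memorylessness, P(T > 4.21+8.05 | T > 4.21) = P(T > 8.05) = e^(−0.09565·8.05) ≈ 0.463.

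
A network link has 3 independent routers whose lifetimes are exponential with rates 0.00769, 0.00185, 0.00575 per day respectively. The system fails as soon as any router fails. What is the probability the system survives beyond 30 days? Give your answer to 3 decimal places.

0.632

The time to first failure is exponential with rate Σλ = 0.00769 + 0.00185 + 0.00575 = 0.01529.
P(min > 30) = e^(−0.01529·30) = e^(−0.4587) ≈ 0.632.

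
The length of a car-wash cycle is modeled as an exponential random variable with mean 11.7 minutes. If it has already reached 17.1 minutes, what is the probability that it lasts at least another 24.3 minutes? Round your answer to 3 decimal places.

0.125

The rate is λ = 1/11.7 = 0.0854701 per minute.
By the memoryless property, P(X > 17.1+24.3 | X > 17.1) = P(X > 24.3).
P(X > 24.3) = e^(−2.0769) ≈ 0.125.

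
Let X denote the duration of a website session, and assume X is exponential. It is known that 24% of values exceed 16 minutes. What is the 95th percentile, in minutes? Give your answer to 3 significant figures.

33.6

e^(−λ·16) = 0.24 ⇒ λ = −ln(0.24)/16 = 0.0891948.
95th percentile: 1 − e^(−λt) = 0.95, t = −ln(0.05)/λ = 33.5864 minutes.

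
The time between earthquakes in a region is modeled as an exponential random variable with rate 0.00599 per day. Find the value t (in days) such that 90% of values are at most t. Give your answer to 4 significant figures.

384.4

Set 1 − e^(−λt) = 0.9, so t = −ln(0.1)/λ = 2.3026/0.00599 ≈ 384.405 days.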